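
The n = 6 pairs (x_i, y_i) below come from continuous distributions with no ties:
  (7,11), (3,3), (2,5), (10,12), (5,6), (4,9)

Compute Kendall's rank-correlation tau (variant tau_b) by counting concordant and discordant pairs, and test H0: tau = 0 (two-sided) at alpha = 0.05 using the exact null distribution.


Step 1: Enumerate the 15 unordered pairs (i,j) with i<j and classify each by sign(x_j-x_i) * sign(y_j-y_i).
  (1,2):dx=-4,dy=-8->C; (1,3):dx=-5,dy=-6->C; (1,4):dx=+3,dy=+1->C; (1,5):dx=-2,dy=-5->C
  (1,6):dx=-3,dy=-2->C; (2,3):dx=-1,dy=+2->D; (2,4):dx=+7,dy=+9->C; (2,5):dx=+2,dy=+3->C
  (2,6):dx=+1,dy=+6->C; (3,4):dx=+8,dy=+7->C; (3,5):dx=+3,dy=+1->C; (3,6):dx=+2,dy=+4->C
  (4,5):dx=-5,dy=-6->C; (4,6):dx=-6,dy=-3->C; (5,6):dx=-1,dy=+3->D
Step 2: C = 13, D = 2, total pairs = 15.
Step 3: tau = (C - D)/(n(n-1)/2) = (13 - 2)/15 = 0.733333.
Step 4: Exact two-sided p-value (enumerate n! = 720 permutations of y under H0): p = 0.055556.
Step 5: alpha = 0.05. fail to reject H0.

tau_b = 0.7333 (C=13, D=2), p = 0.055556, fail to reject H0.


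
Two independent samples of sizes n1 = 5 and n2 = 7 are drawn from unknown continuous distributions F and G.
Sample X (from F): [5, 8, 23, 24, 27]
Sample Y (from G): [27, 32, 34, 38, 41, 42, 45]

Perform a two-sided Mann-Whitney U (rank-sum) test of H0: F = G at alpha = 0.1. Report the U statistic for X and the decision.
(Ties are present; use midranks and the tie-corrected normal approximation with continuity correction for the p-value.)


Step 1: Combine and sort all 12 observations; assign midranks.
sorted (value, group): (5,X), (8,X), (23,X), (24,X), (27,X), (27,Y), (32,Y), (34,Y), (38,Y), (41,Y), (42,Y), (45,Y)
ranks: 5->1, 8->2, 23->3, 24->4, 27->5.5, 27->5.5, 32->7, 34->8, 38->9, 41->10, 42->11, 45->12
Step 2: Rank sum for X: R1 = 1 + 2 + 3 + 4 + 5.5 = 15.5.
Step 3: U_X = R1 - n1(n1+1)/2 = 15.5 - 5*6/2 = 15.5 - 15 = 0.5.
       U_Y = n1*n2 - U_X = 35 - 0.5 = 34.5.
Step 4: Ties are present, so use the tie-corrected normal approximation (with continuity correction) for the p-value.
Step 5: p-value = 0.007268; compare to alpha = 0.1. reject H0.

U_X = 0.5, p = 0.007268, reject H0 at alpha = 0.1.


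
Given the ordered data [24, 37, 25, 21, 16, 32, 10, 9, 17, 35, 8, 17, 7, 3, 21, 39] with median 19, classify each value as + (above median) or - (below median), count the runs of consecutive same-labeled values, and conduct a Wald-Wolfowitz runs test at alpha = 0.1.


Step 1: Compute median = 19; label A = above, B = below.
Labels in order: AAAABABBBABBBBAA  (n_A = 8, n_B = 8)
Step 2: Count runs R = 7.
Step 3: Under H0 (random ordering), E[R] = 2*n_A*n_B/(n_A+n_B) + 1 = 2*8*8/16 + 1 = 9.0000.
        Var[R] = 2*n_A*n_B*(2*n_A*n_B - n_A - n_B) / ((n_A+n_B)^2 * (n_A+n_B-1)) = 14336/3840 = 3.7333.
        SD[R] = 1.9322.
Step 4: Continuity-corrected z = (R + 0.5 - E[R]) / SD[R] = (7 + 0.5 - 9.0000) / 1.9322 = -0.7763.
Step 5: Two-sided p-value via normal approximation = 2*(1 - Phi(|z|)) = 0.437558.
Step 6: alpha = 0.1. fail to reject H0.

R = 7, z = -0.7763, p = 0.437558, fail to reject H0.


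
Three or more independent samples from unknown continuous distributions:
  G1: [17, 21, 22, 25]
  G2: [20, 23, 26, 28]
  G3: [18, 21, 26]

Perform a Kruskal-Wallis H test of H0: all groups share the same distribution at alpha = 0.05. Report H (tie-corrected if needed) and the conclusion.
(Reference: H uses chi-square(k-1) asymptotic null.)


Step 1: Combine all N = 11 observations and assign midranks.
sorted (value, group, rank): (17,G1,1), (18,G3,2), (20,G2,3), (21,G1,4.5), (21,G3,4.5), (22,G1,6), (23,G2,7), (25,G1,8), (26,G2,9.5), (26,G3,9.5), (28,G2,11)
Step 2: Sum ranks within each group.
R_1 = 19.5 (n_1 = 4)
R_2 = 30.5 (n_2 = 4)
R_3 = 16 (n_3 = 3)
Step 3: H = 12/(N(N+1)) * sum(R_i^2/n_i) - 3(N+1)
     = 12/(11*12) * (19.5^2/4 + 30.5^2/4 + 16^2/3) - 3*12
     = 0.090909 * 412.958 - 36
     = 1.541667.
Step 4: Ties present; correction factor C = 1 - 12/(11^3 - 11) = 0.990909. Corrected H = 1.541667 / 0.990909 = 1.555810.
Step 5: Under H0, H ~ chi^2(2); p-value = 0.459367.
Step 6: alpha = 0.05. fail to reject H0.

H = 1.5558, df = 2, p = 0.459367, fail to reject H0.


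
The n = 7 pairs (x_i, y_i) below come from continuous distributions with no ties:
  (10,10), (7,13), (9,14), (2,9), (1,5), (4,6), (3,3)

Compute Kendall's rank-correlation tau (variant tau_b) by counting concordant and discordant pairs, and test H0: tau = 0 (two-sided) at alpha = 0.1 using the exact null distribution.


Step 1: Enumerate the 21 unordered pairs (i,j) with i<j and classify each by sign(x_j-x_i) * sign(y_j-y_i).
  (1,2):dx=-3,dy=+3->D; (1,3):dx=-1,dy=+4->D; (1,4):dx=-8,dy=-1->C; (1,5):dx=-9,dy=-5->C
  (1,6):dx=-6,dy=-4->C; (1,7):dx=-7,dy=-7->C; (2,3):dx=+2,dy=+1->C; (2,4):dx=-5,dy=-4->C
  (2,5):dx=-6,dy=-8->C; (2,6):dx=-3,dy=-7->C; (2,7):dx=-4,dy=-10->C; (3,4):dx=-7,dy=-5->C
  (3,5):dx=-8,dy=-9->C; (3,6):dx=-5,dy=-8->C; (3,7):dx=-6,dy=-11->C; (4,5):dx=-1,dy=-4->C
  (4,6):dx=+2,dy=-3->D; (4,7):dx=+1,dy=-6->D; (5,6):dx=+3,dy=+1->C; (5,7):dx=+2,dy=-2->D
  (6,7):dx=-1,dy=-3->C
Step 2: C = 16, D = 5, total pairs = 21.
Step 3: tau = (C - D)/(n(n-1)/2) = (16 - 5)/21 = 0.523810.
Step 4: Exact two-sided p-value (enumerate n! = 5040 permutations of y under H0): p = 0.136111.
Step 5: alpha = 0.1. fail to reject H0.

tau_b = 0.5238 (C=16, D=5), p = 0.136111, fail to reject H0.


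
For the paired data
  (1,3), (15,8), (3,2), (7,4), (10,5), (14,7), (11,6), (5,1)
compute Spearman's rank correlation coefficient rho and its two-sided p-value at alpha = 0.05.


Step 1: Rank x and y separately (midranks; no ties here).
rank(x): 1->1, 15->8, 3->2, 7->4, 10->5, 14->7, 11->6, 5->3
rank(y): 3->3, 8->8, 2->2, 4->4, 5->5, 7->7, 6->6, 1->1
Step 2: d_i = R_x(i) - R_y(i); compute d_i^2.
  (1-3)^2=4, (8-8)^2=0, (2-2)^2=0, (4-4)^2=0, (5-5)^2=0, (7-7)^2=0, (6-6)^2=0, (3-1)^2=4
sum(d^2) = 8.
Step 3: rho = 1 - 6*8 / (8*(8^2 - 1)) = 1 - 48/504 = 0.904762.
Step 4: Under H0, t = rho * sqrt((n-2)/(1-rho^2)) = 5.2034 ~ t(6).
Step 5: Two-sided p-value from the t-distribution with 6 df = 0.002008.
Step 6: alpha = 0.05. reject H0.

rho = 0.9048, p = 0.002008, reject H0 at alpha = 0.05.


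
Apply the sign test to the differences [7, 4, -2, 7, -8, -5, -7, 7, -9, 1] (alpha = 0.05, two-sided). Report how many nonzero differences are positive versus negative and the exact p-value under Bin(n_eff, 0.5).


Step 1: Discard zero differences. Original n = 10; n_eff = number of nonzero differences = 10.
Nonzero differences (with sign): +7, +4, -2, +7, -8, -5, -7, +7, -9, +1
Step 2: Count signs: positive = 5, negative = 5.
Step 3: Under H0: P(positive) = 0.5, so the number of positives S ~ Bin(10, 0.5).
Step 4: Two-sided exact p-value = sum of Bin(10,0.5) probabilities at or below the observed probability = 1.000000.
Step 5: alpha = 0.05. fail to reject H0.

n_eff = 10, pos = 5, neg = 5, p = 1.000000, fail to reject H0.


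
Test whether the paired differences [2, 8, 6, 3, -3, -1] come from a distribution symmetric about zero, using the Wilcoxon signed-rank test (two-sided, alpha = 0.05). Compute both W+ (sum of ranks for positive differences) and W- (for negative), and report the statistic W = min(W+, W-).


Step 1: Drop any zero differences (none here) and take |d_i|.
|d| = [2, 8, 6, 3, 3, 1]
Step 2: Midrank |d_i| (ties get averaged ranks).
ranks: |2|->2, |8|->6, |6|->5, |3|->3.5, |3|->3.5, |1|->1
Step 3: Attach original signs; sum ranks with positive sign and with negative sign.
W+ = 2 + 6 + 5 + 3.5 = 16.5
W- = 3.5 + 1 = 4.5
(Check: W+ + W- = 21 should equal n(n+1)/2 = 21.)
Step 4: Test statistic W = min(W+, W-) = 4.5.
Step 5: Ties in |d|, so use the tie-corrected normal approximation.
        E[W] = n(n+1)/4 = 6*7/4 = 10.5.
        Tie groups: |d|=3 (t=2); sum(t^3 - t) = 6.
        Var[W] = n(n+1)(2n+1)/24 - sum(t^3-t)/48 = 546/24 - 6/48 = 22.625.
        z = (W - E[W]) / sqrt(Var[W]) = (4.5 - 10.5) / 4.7566 = -1.2614.
        Two-sided p = 2*Phi(z) = 0.207160.
Step 6: alpha = 0.05. fail to reject H0.

W+ = 16.5, W- = 4.5, W = min = 4.5, p = 0.207160, fail to reject H0.


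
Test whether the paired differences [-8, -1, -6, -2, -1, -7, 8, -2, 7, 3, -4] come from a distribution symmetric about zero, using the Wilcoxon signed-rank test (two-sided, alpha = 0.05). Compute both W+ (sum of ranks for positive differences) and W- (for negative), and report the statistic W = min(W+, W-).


Step 1: Drop any zero differences (none here) and take |d_i|.
|d| = [8, 1, 6, 2, 1, 7, 8, 2, 7, 3, 4]
Step 2: Midrank |d_i| (ties get averaged ranks).
ranks: |8|->10.5, |1|->1.5, |6|->7, |2|->3.5, |1|->1.5, |7|->8.5, |8|->10.5, |2|->3.5, |7|->8.5, |3|->5, |4|->6
Step 3: Attach original signs; sum ranks with positive sign and with negative sign.
W+ = 10.5 + 8.5 + 5 = 24
W- = 10.5 + 1.5 + 7 + 3.5 + 1.5 + 8.5 + 3.5 + 6 = 42
(Check: W+ + W- = 66 should equal n(n+1)/2 = 66.)
Step 4: Test statistic W = min(W+, W-) = 24.
Step 5: Ties in |d|, so use the tie-corrected normal approximation.
        E[W] = n(n+1)/4 = 11*12/4 = 33.
        Tie groups: |d|=1 (t=2), |d|=2 (t=2), |d|=7 (t=2), |d|=8 (t=2); sum(t^3 - t) = 24.
        Var[W] = n(n+1)(2n+1)/24 - sum(t^3-t)/48 = 3036/24 - 24/48 = 126.
        z = (W - E[W]) / sqrt(Var[W]) = (24 - 33) / 11.2250 = -0.8018.
        Two-sided p = 2*Phi(z) = 0.422678.
Step 6: alpha = 0.05. fail to reject H0.

W+ = 24, W- = 42, W = min = 24, p = 0.422678, fail to reject H0.


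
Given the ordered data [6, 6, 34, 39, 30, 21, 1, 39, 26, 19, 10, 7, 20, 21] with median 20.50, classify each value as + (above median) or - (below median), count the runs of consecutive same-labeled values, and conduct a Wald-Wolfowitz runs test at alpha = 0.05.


Step 1: Compute median = 20.50; label A = above, B = below.
Labels in order: BBAAAABAABBBBA  (n_A = 7, n_B = 7)
Step 2: Count runs R = 6.
Step 3: Under H0 (random ordering), E[R] = 2*n_A*n_B/(n_A+n_B) + 1 = 2*7*7/14 + 1 = 8.0000.
        Var[R] = 2*n_A*n_B*(2*n_A*n_B - n_A - n_B) / ((n_A+n_B)^2 * (n_A+n_B-1)) = 8232/2548 = 3.2308.
        SD[R] = 1.7974.
Step 4: Continuity-corrected z = (R + 0.5 - E[R]) / SD[R] = (6 + 0.5 - 8.0000) / 1.7974 = -0.8345.
Step 5: Two-sided p-value via normal approximation = 2*(1 - Phi(|z|)) = 0.403986.
Step 6: alpha = 0.05. fail to reject H0.

R = 6, z = -0.8345, p = 0.403986, fail to reject H0.


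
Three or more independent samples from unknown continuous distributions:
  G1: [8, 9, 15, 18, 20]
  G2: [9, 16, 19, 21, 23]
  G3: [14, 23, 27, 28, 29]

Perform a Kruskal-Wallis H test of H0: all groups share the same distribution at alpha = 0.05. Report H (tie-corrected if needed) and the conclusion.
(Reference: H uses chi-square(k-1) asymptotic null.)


Step 1: Combine all N = 15 observations and assign midranks.
sorted (value, group, rank): (8,G1,1), (9,G1,2.5), (9,G2,2.5), (14,G3,4), (15,G1,5), (16,G2,6), (18,G1,7), (19,G2,8), (20,G1,9), (21,G2,10), (23,G2,11.5), (23,G3,11.5), (27,G3,13), (28,G3,14), (29,G3,15)
Step 2: Sum ranks within each group.
R_1 = 24.5 (n_1 = 5)
R_2 = 38 (n_2 = 5)
R_3 = 57.5 (n_3 = 5)
Step 3: H = 12/(N(N+1)) * sum(R_i^2/n_i) - 3(N+1)
     = 12/(15*16) * (24.5^2/5 + 38^2/5 + 57.5^2/5) - 3*16
     = 0.050000 * 1070.1 - 48
     = 5.505000.
Step 4: Ties present; correction factor C = 1 - 12/(15^3 - 15) = 0.996429. Corrected H = 5.505000 / 0.996429 = 5.524731.
Step 5: Under H0, H ~ chi^2(2); p-value = 0.063142.
Step 6: alpha = 0.05. fail to reject H0.

H = 5.5247, df = 2, p = 0.063142, fail to reject H0.


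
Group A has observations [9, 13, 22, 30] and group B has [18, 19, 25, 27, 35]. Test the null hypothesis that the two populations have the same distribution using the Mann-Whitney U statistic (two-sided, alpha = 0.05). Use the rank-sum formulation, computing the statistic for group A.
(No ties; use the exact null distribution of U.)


Step 1: Combine and sort all 9 observations; assign midranks.
sorted (value, group): (9,X), (13,X), (18,Y), (19,Y), (22,X), (25,Y), (27,Y), (30,X), (35,Y)
ranks: 9->1, 13->2, 18->3, 19->4, 22->5, 25->6, 27->7, 30->8, 35->9
Step 2: Rank sum for X: R1 = 1 + 2 + 5 + 8 = 16.
Step 3: U_X = R1 - n1(n1+1)/2 = 16 - 4*5/2 = 16 - 10 = 6.
       U_Y = n1*n2 - U_X = 20 - 6 = 14.
Step 4: No ties, so the exact null distribution of U (based on enumerating the C(9,4) = 126 equally likely rank assignments) gives the two-sided p-value.
Step 5: p-value = 0.412698; compare to alpha = 0.05. fail to reject H0.

U_X = 6, p = 0.412698, fail to reject H0 at alpha = 0.05.


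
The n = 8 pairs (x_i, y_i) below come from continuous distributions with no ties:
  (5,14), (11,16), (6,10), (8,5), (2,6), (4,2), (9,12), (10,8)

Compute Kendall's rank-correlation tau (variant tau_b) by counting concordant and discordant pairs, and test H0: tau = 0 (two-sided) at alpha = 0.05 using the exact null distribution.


Step 1: Enumerate the 28 unordered pairs (i,j) with i<j and classify each by sign(x_j-x_i) * sign(y_j-y_i).
  (1,2):dx=+6,dy=+2->C; (1,3):dx=+1,dy=-4->D; (1,4):dx=+3,dy=-9->D; (1,5):dx=-3,dy=-8->C
  (1,6):dx=-1,dy=-12->C; (1,7):dx=+4,dy=-2->D; (1,8):dx=+5,dy=-6->D; (2,3):dx=-5,dy=-6->C
  (2,4):dx=-3,dy=-11->C; (2,5):dx=-9,dy=-10->C; (2,6):dx=-7,dy=-14->C; (2,7):dx=-2,dy=-4->C
  (2,8):dx=-1,dy=-8->C; (3,4):dx=+2,dy=-5->D; (3,5):dx=-4,dy=-4->C; (3,6):dx=-2,dy=-8->C
  (3,7):dx=+3,dy=+2->C; (3,8):dx=+4,dy=-2->D; (4,5):dx=-6,dy=+1->D; (4,6):dx=-4,dy=-3->C
  (4,7):dx=+1,dy=+7->C; (4,8):dx=+2,dy=+3->C; (5,6):dx=+2,dy=-4->D; (5,7):dx=+7,dy=+6->C
  (5,8):dx=+8,dy=+2->C; (6,7):dx=+5,dy=+10->C; (6,8):dx=+6,dy=+6->C; (7,8):dx=+1,dy=-4->D
Step 2: C = 19, D = 9, total pairs = 28.
Step 3: tau = (C - D)/(n(n-1)/2) = (19 - 9)/28 = 0.357143.
Step 4: Exact two-sided p-value (enumerate n! = 40320 permutations of y under H0): p = 0.275099.
Step 5: alpha = 0.05. fail to reject H0.

tau_b = 0.3571 (C=19, D=9), p = 0.275099, fail to reject H0.


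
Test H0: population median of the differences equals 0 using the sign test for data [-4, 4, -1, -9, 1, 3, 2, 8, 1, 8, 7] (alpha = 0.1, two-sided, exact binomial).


Step 1: Discard zero differences. Original n = 11; n_eff = number of nonzero differences = 11.
Nonzero differences (with sign): -4, +4, -1, -9, +1, +3, +2, +8, +1, +8, +7
Step 2: Count signs: positive = 8, negative = 3.
Step 3: Under H0: P(positive) = 0.5, so the number of positives S ~ Bin(11, 0.5).
Step 4: Two-sided exact p-value = sum of Bin(11,0.5) probabilities at or below the observed probability = 0.226562.
Step 5: alpha = 0.1. fail to reject H0.

n_eff = 11, pos = 8, neg = 3, p = 0.226562, fail to reject H0.


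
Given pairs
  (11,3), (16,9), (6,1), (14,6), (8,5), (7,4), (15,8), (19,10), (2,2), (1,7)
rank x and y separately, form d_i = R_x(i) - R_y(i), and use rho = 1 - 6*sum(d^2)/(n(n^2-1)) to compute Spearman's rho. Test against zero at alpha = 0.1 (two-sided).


Step 1: Rank x and y separately (midranks; no ties here).
rank(x): 11->6, 16->9, 6->3, 14->7, 8->5, 7->4, 15->8, 19->10, 2->2, 1->1
rank(y): 3->3, 9->9, 1->1, 6->6, 5->5, 4->4, 8->8, 10->10, 2->2, 7->7
Step 2: d_i = R_x(i) - R_y(i); compute d_i^2.
  (6-3)^2=9, (9-9)^2=0, (3-1)^2=4, (7-6)^2=1, (5-5)^2=0, (4-4)^2=0, (8-8)^2=0, (10-10)^2=0, (2-2)^2=0, (1-7)^2=36
sum(d^2) = 50.
Step 3: rho = 1 - 6*50 / (10*(10^2 - 1)) = 1 - 300/990 = 0.696970.
Step 4: Under H0, t = rho * sqrt((n-2)/(1-rho^2)) = 2.7490 ~ t(8).
Step 5: Two-sided p-value from the t-distribution with 8 df = 0.025097.
Step 6: alpha = 0.1. reject H0.

rho = 0.6970, p = 0.025097, reject H0 at alpha = 0.1.


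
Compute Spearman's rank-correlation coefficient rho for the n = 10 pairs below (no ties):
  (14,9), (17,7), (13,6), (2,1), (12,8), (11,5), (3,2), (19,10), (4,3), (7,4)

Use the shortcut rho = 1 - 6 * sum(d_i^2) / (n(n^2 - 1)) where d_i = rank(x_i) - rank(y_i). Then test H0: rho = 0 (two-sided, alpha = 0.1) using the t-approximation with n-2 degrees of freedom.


Step 1: Rank x and y separately (midranks; no ties here).
rank(x): 14->8, 17->9, 13->7, 2->1, 12->6, 11->5, 3->2, 19->10, 4->3, 7->4
rank(y): 9->9, 7->7, 6->6, 1->1, 8->8, 5->5, 2->2, 10->10, 3->3, 4->4
Step 2: d_i = R_x(i) - R_y(i); compute d_i^2.
  (8-9)^2=1, (9-7)^2=4, (7-6)^2=1, (1-1)^2=0, (6-8)^2=4, (5-5)^2=0, (2-2)^2=0, (10-10)^2=0, (3-3)^2=0, (4-4)^2=0
sum(d^2) = 10.
Step 3: rho = 1 - 6*10 / (10*(10^2 - 1)) = 1 - 60/990 = 0.939394.
Step 4: Under H0, t = rho * sqrt((n-2)/(1-rho^2)) = 7.7500 ~ t(8).
Step 5: Two-sided p-value from the t-distribution with 8 df = 0.000055.
Step 6: alpha = 0.1. reject H0.

rho = 0.9394, p = 0.000055, reject H0 at alpha = 0.1.


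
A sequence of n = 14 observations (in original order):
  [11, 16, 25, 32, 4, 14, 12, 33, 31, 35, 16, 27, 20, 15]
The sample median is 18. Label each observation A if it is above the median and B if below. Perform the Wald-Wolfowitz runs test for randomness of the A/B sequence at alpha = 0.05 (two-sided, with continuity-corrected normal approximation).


Step 1: Compute median = 18; label A = above, B = below.
Labels in order: BBAABBBAAABAAB  (n_A = 7, n_B = 7)
Step 2: Count runs R = 7.
Step 3: Under H0 (random ordering), E[R] = 2*n_A*n_B/(n_A+n_B) + 1 = 2*7*7/14 + 1 = 8.0000.
        Var[R] = 2*n_A*n_B*(2*n_A*n_B - n_A - n_B) / ((n_A+n_B)^2 * (n_A+n_B-1)) = 8232/2548 = 3.2308.
        SD[R] = 1.7974.
Step 4: Continuity-corrected z = (R + 0.5 - E[R]) / SD[R] = (7 + 0.5 - 8.0000) / 1.7974 = -0.2782.
Step 5: Two-sided p-value via normal approximation = 2*(1 - Phi(|z|)) = 0.780879.
Step 6: alpha = 0.05. fail to reject H0.

R = 7, z = -0.2782, p = 0.780879, fail to reject H0.


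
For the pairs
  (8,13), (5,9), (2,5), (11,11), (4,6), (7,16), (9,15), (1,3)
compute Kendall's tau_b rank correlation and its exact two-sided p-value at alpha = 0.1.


Step 1: Enumerate the 28 unordered pairs (i,j) with i<j and classify each by sign(x_j-x_i) * sign(y_j-y_i).
  (1,2):dx=-3,dy=-4->C; (1,3):dx=-6,dy=-8->C; (1,4):dx=+3,dy=-2->D; (1,5):dx=-4,dy=-7->C
  (1,6):dx=-1,dy=+3->D; (1,7):dx=+1,dy=+2->C; (1,8):dx=-7,dy=-10->C; (2,3):dx=-3,dy=-4->C
  (2,4):dx=+6,dy=+2->C; (2,5):dx=-1,dy=-3->C; (2,6):dx=+2,dy=+7->C; (2,7):dx=+4,dy=+6->C
  (2,8):dx=-4,dy=-6->C; (3,4):dx=+9,dy=+6->C; (3,5):dx=+2,dy=+1->C; (3,6):dx=+5,dy=+11->C
  (3,7):dx=+7,dy=+10->C; (3,8):dx=-1,dy=-2->C; (4,5):dx=-7,dy=-5->C; (4,6):dx=-4,dy=+5->D
  (4,7):dx=-2,dy=+4->D; (4,8):dx=-10,dy=-8->C; (5,6):dx=+3,dy=+10->C; (5,7):dx=+5,dy=+9->C
  (5,8):dx=-3,dy=-3->C; (6,7):dx=+2,dy=-1->D; (6,8):dx=-6,dy=-13->C; (7,8):dx=-8,dy=-12->C
Step 2: C = 23, D = 5, total pairs = 28.
Step 3: tau = (C - D)/(n(n-1)/2) = (23 - 5)/28 = 0.642857.
Step 4: Exact two-sided p-value (enumerate n! = 40320 permutations of y under H0): p = 0.031151.
Step 5: alpha = 0.1. reject H0.

tau_b = 0.6429 (C=23, D=5), p = 0.031151, reject H0.


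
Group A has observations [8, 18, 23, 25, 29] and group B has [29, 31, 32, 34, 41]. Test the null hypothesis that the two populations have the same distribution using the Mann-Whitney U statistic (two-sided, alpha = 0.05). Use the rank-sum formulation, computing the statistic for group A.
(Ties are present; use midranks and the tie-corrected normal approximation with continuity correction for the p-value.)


Step 1: Combine and sort all 10 observations; assign midranks.
sorted (value, group): (8,X), (18,X), (23,X), (25,X), (29,X), (29,Y), (31,Y), (32,Y), (34,Y), (41,Y)
ranks: 8->1, 18->2, 23->3, 25->4, 29->5.5, 29->5.5, 31->7, 32->8, 34->9, 41->10
Step 2: Rank sum for X: R1 = 1 + 2 + 3 + 4 + 5.5 = 15.5.
Step 3: U_X = R1 - n1(n1+1)/2 = 15.5 - 5*6/2 = 15.5 - 15 = 0.5.
       U_Y = n1*n2 - U_X = 25 - 0.5 = 24.5.
Step 4: Ties are present, so use the tie-corrected normal approximation (with continuity correction) for the p-value.
Step 5: p-value = 0.015971; compare to alpha = 0.05. reject H0.

U_X = 0.5, p = 0.015971, reject H0 at alpha = 0.05.


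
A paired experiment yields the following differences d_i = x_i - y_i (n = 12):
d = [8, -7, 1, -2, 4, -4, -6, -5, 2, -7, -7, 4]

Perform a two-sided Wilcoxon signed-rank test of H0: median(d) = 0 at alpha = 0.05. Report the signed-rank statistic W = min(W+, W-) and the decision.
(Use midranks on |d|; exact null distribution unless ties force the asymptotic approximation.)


Step 1: Drop any zero differences (none here) and take |d_i|.
|d| = [8, 7, 1, 2, 4, 4, 6, 5, 2, 7, 7, 4]
Step 2: Midrank |d_i| (ties get averaged ranks).
ranks: |8|->12, |7|->10, |1|->1, |2|->2.5, |4|->5, |4|->5, |6|->8, |5|->7, |2|->2.5, |7|->10, |7|->10, |4|->5
Step 3: Attach original signs; sum ranks with positive sign and with negative sign.
W+ = 12 + 1 + 5 + 2.5 + 5 = 25.5
W- = 10 + 2.5 + 5 + 8 + 7 + 10 + 10 = 52.5
(Check: W+ + W- = 78 should equal n(n+1)/2 = 78.)
Step 4: Test statistic W = min(W+, W-) = 25.5.
Step 5: Ties in |d|, so use the tie-corrected normal approximation.
        E[W] = n(n+1)/4 = 12*13/4 = 39.
        Tie groups: |d|=2 (t=2), |d|=4 (t=3), |d|=7 (t=3); sum(t^3 - t) = 54.
        Var[W] = n(n+1)(2n+1)/24 - sum(t^3-t)/48 = 3900/24 - 54/48 = 161.375.
        z = (W - E[W]) / sqrt(Var[W]) = (25.5 - 39) / 12.7033 = -1.0627.
        Two-sided p = 2*Phi(z) = 0.287913.
Step 6: alpha = 0.05. fail to reject H0.

W+ = 25.5, W- = 52.5, W = min = 25.5, p = 0.287913, fail to reject H0.


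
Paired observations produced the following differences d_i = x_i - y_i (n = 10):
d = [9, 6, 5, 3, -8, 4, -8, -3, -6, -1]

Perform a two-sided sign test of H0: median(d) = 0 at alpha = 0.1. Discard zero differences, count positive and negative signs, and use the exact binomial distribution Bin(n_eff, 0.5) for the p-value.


Step 1: Discard zero differences. Original n = 10; n_eff = number of nonzero differences = 10.
Nonzero differences (with sign): +9, +6, +5, +3, -8, +4, -8, -3, -6, -1
Step 2: Count signs: positive = 5, negative = 5.
Step 3: Under H0: P(positive) = 0.5, so the number of positives S ~ Bin(10, 0.5).
Step 4: Two-sided exact p-value = sum of Bin(10,0.5) probabilities at or below the observed probability = 1.000000.
Step 5: alpha = 0.1. fail to reject H0.

n_eff = 10, pos = 5, neg = 5, p = 1.000000, fail to reject H0.


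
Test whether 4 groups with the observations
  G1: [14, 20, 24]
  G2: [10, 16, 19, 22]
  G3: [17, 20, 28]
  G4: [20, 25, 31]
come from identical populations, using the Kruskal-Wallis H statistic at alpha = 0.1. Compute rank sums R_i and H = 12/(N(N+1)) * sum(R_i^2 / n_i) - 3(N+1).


Step 1: Combine all N = 13 observations and assign midranks.
sorted (value, group, rank): (10,G2,1), (14,G1,2), (16,G2,3), (17,G3,4), (19,G2,5), (20,G1,7), (20,G3,7), (20,G4,7), (22,G2,9), (24,G1,10), (25,G4,11), (28,G3,12), (31,G4,13)
Step 2: Sum ranks within each group.
R_1 = 19 (n_1 = 3)
R_2 = 18 (n_2 = 4)
R_3 = 23 (n_3 = 3)
R_4 = 31 (n_4 = 3)
Step 3: H = 12/(N(N+1)) * sum(R_i^2/n_i) - 3(N+1)
     = 12/(13*14) * (19^2/3 + 18^2/4 + 23^2/3 + 31^2/3) - 3*14
     = 0.065934 * 698 - 42
     = 4.021978.
Step 4: Ties present; correction factor C = 1 - 24/(13^3 - 13) = 0.989011. Corrected H = 4.021978 / 0.989011 = 4.066667.
Step 5: Under H0, H ~ chi^2(3); p-value = 0.254355.
Step 6: alpha = 0.1. fail to reject H0.

H = 4.0667, df = 3, p = 0.254355, fail to reject H0.


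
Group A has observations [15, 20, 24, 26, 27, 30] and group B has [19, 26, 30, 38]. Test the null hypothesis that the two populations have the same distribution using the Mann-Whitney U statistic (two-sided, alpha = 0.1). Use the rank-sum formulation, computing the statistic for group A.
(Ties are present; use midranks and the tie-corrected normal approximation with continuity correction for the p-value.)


Step 1: Combine and sort all 10 observations; assign midranks.
sorted (value, group): (15,X), (19,Y), (20,X), (24,X), (26,X), (26,Y), (27,X), (30,X), (30,Y), (38,Y)
ranks: 15->1, 19->2, 20->3, 24->4, 26->5.5, 26->5.5, 27->7, 30->8.5, 30->8.5, 38->10
Step 2: Rank sum for X: R1 = 1 + 3 + 4 + 5.5 + 7 + 8.5 = 29.
Step 3: U_X = R1 - n1(n1+1)/2 = 29 - 6*7/2 = 29 - 21 = 8.
       U_Y = n1*n2 - U_X = 24 - 8 = 16.
Step 4: Ties are present, so use the tie-corrected normal approximation (with continuity correction) for the p-value.
Step 5: p-value = 0.452793; compare to alpha = 0.1. fail to reject H0.

U_X = 8, p = 0.452793, fail to reject H0 at alpha = 0.1.


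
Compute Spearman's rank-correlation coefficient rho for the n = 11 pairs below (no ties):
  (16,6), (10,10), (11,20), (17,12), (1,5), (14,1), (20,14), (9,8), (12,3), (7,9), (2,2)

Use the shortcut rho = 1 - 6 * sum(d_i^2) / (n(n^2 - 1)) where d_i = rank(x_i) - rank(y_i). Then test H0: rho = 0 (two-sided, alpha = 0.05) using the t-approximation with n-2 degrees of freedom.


Step 1: Rank x and y separately (midranks; no ties here).
rank(x): 16->9, 10->5, 11->6, 17->10, 1->1, 14->8, 20->11, 9->4, 12->7, 7->3, 2->2
rank(y): 6->5, 10->8, 20->11, 12->9, 5->4, 1->1, 14->10, 8->6, 3->3, 9->7, 2->2
Step 2: d_i = R_x(i) - R_y(i); compute d_i^2.
  (9-5)^2=16, (5-8)^2=9, (6-11)^2=25, (10-9)^2=1, (1-4)^2=9, (8-1)^2=49, (11-10)^2=1, (4-6)^2=4, (7-3)^2=16, (3-7)^2=16, (2-2)^2=0
sum(d^2) = 146.
Step 3: rho = 1 - 6*146 / (11*(11^2 - 1)) = 1 - 876/1320 = 0.336364.
Step 4: Under H0, t = rho * sqrt((n-2)/(1-rho^2)) = 1.0715 ~ t(9).
Step 5: Two-sided p-value from the t-distribution with 9 df = 0.311824.
Step 6: alpha = 0.05. fail to reject H0.

rho = 0.3364, p = 0.311824, fail to reject H0 at alpha = 0.05.


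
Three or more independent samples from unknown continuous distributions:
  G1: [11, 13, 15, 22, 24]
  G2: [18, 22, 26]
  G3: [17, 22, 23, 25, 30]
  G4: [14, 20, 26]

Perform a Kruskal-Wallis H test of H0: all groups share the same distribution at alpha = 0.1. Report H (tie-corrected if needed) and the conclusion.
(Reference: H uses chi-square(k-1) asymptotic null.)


Step 1: Combine all N = 16 observations and assign midranks.
sorted (value, group, rank): (11,G1,1), (13,G1,2), (14,G4,3), (15,G1,4), (17,G3,5), (18,G2,6), (20,G4,7), (22,G1,9), (22,G2,9), (22,G3,9), (23,G3,11), (24,G1,12), (25,G3,13), (26,G2,14.5), (26,G4,14.5), (30,G3,16)
Step 2: Sum ranks within each group.
R_1 = 28 (n_1 = 5)
R_2 = 29.5 (n_2 = 3)
R_3 = 54 (n_3 = 5)
R_4 = 24.5 (n_4 = 3)
Step 3: H = 12/(N(N+1)) * sum(R_i^2/n_i) - 3(N+1)
     = 12/(16*17) * (28^2/5 + 29.5^2/3 + 54^2/5 + 24.5^2/3) - 3*17
     = 0.044118 * 1230.17 - 51
     = 3.272059.
Step 4: Ties present; correction factor C = 1 - 30/(16^3 - 16) = 0.992647. Corrected H = 3.272059 / 0.992647 = 3.296296.
Step 5: Under H0, H ~ chi^2(3); p-value = 0.348158.
Step 6: alpha = 0.1. fail to reject H0.

H = 3.2963, df = 3, p = 0.348158, fail to reject H0.


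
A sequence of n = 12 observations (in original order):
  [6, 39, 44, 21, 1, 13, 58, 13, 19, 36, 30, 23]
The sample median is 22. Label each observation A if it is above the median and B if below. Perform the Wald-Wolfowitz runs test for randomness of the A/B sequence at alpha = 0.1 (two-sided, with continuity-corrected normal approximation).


Step 1: Compute median = 22; label A = above, B = below.
Labels in order: BAABBBABBAAA  (n_A = 6, n_B = 6)
Step 2: Count runs R = 6.
Step 3: Under H0 (random ordering), E[R] = 2*n_A*n_B/(n_A+n_B) + 1 = 2*6*6/12 + 1 = 7.0000.
        Var[R] = 2*n_A*n_B*(2*n_A*n_B - n_A - n_B) / ((n_A+n_B)^2 * (n_A+n_B-1)) = 4320/1584 = 2.7273.
        SD[R] = 1.6514.
Step 4: Continuity-corrected z = (R + 0.5 - E[R]) / SD[R] = (6 + 0.5 - 7.0000) / 1.6514 = -0.3028.
Step 5: Two-sided p-value via normal approximation = 2*(1 - Phi(|z|)) = 0.762069.
Step 6: alpha = 0.1. fail to reject H0.

R = 6, z = -0.3028, p = 0.762069, fail to reject H0.


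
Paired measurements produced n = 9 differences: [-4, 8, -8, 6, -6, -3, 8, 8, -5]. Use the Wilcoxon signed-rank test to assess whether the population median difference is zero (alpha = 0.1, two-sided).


Step 1: Drop any zero differences (none here) and take |d_i|.
|d| = [4, 8, 8, 6, 6, 3, 8, 8, 5]
Step 2: Midrank |d_i| (ties get averaged ranks).
ranks: |4|->2, |8|->7.5, |8|->7.5, |6|->4.5, |6|->4.5, |3|->1, |8|->7.5, |8|->7.5, |5|->3
Step 3: Attach original signs; sum ranks with positive sign and with negative sign.
W+ = 7.5 + 4.5 + 7.5 + 7.5 = 27
W- = 2 + 7.5 + 4.5 + 1 + 3 = 18
(Check: W+ + W- = 45 should equal n(n+1)/2 = 45.)
Step 4: Test statistic W = min(W+, W-) = 18.
Step 5: Ties in |d|, so use the tie-corrected normal approximation.
        E[W] = n(n+1)/4 = 9*10/4 = 22.5.
        Tie groups: |d|=6 (t=2), |d|=8 (t=4); sum(t^3 - t) = 66.
        Var[W] = n(n+1)(2n+1)/24 - sum(t^3-t)/48 = 1710/24 - 66/48 = 69.875.
        z = (W - E[W]) / sqrt(Var[W]) = (18 - 22.5) / 8.3591 = -0.5383.
        Two-sided p = 2*Phi(z) = 0.590347.
Step 6: alpha = 0.1. fail to reject H0.

W+ = 27, W- = 18, W = min = 18, p = 0.590347, fail to reject H0.


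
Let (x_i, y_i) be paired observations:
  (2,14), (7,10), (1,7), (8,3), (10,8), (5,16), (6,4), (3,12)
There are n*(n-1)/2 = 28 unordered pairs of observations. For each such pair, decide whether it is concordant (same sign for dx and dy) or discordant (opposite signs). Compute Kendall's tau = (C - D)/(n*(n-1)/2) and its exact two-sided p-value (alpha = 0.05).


Step 1: Enumerate the 28 unordered pairs (i,j) with i<j and classify each by sign(x_j-x_i) * sign(y_j-y_i).
  (1,2):dx=+5,dy=-4->D; (1,3):dx=-1,dy=-7->C; (1,4):dx=+6,dy=-11->D; (1,5):dx=+8,dy=-6->D
  (1,6):dx=+3,dy=+2->C; (1,7):dx=+4,dy=-10->D; (1,8):dx=+1,dy=-2->D; (2,3):dx=-6,dy=-3->C
  (2,4):dx=+1,dy=-7->D; (2,5):dx=+3,dy=-2->D; (2,6):dx=-2,dy=+6->D; (2,7):dx=-1,dy=-6->C
  (2,8):dx=-4,dy=+2->D; (3,4):dx=+7,dy=-4->D; (3,5):dx=+9,dy=+1->C; (3,6):dx=+4,dy=+9->C
  (3,7):dx=+5,dy=-3->D; (3,8):dx=+2,dy=+5->C; (4,5):dx=+2,dy=+5->C; (4,6):dx=-3,dy=+13->D
  (4,7):dx=-2,dy=+1->D; (4,8):dx=-5,dy=+9->D; (5,6):dx=-5,dy=+8->D; (5,7):dx=-4,dy=-4->C
  (5,8):dx=-7,dy=+4->D; (6,7):dx=+1,dy=-12->D; (6,8):dx=-2,dy=-4->C; (7,8):dx=-3,dy=+8->D
Step 2: C = 10, D = 18, total pairs = 28.
Step 3: tau = (C - D)/(n(n-1)/2) = (10 - 18)/28 = -0.285714.
Step 4: Exact two-sided p-value (enumerate n! = 40320 permutations of y under H0): p = 0.398760.
Step 5: alpha = 0.05. fail to reject H0.

tau_b = -0.2857 (C=10, D=18), p = 0.398760, fail to reject H0.


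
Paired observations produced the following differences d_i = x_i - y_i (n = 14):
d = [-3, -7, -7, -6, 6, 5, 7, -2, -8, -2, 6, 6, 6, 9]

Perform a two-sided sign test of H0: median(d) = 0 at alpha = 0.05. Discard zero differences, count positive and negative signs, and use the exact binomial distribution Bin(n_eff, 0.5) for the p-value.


Step 1: Discard zero differences. Original n = 14; n_eff = number of nonzero differences = 14.
Nonzero differences (with sign): -3, -7, -7, -6, +6, +5, +7, -2, -8, -2, +6, +6, +6, +9
Step 2: Count signs: positive = 7, negative = 7.
Step 3: Under H0: P(positive) = 0.5, so the number of positives S ~ Bin(14, 0.5).
Step 4: Two-sided exact p-value = sum of Bin(14,0.5) probabilities at or below the observed probability = 1.000000.
Step 5: alpha = 0.05. fail to reject H0.

n_eff = 14, pos = 7, neg = 7, p = 1.000000, fail to reject H0.


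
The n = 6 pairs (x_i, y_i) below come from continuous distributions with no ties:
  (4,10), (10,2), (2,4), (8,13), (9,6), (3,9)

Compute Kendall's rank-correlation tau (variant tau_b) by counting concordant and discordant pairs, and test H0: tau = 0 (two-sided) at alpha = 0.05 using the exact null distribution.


Step 1: Enumerate the 15 unordered pairs (i,j) with i<j and classify each by sign(x_j-x_i) * sign(y_j-y_i).
  (1,2):dx=+6,dy=-8->D; (1,3):dx=-2,dy=-6->C; (1,4):dx=+4,dy=+3->C; (1,5):dx=+5,dy=-4->D
  (1,6):dx=-1,dy=-1->C; (2,3):dx=-8,dy=+2->D; (2,4):dx=-2,dy=+11->D; (2,5):dx=-1,dy=+4->D
  (2,6):dx=-7,dy=+7->D; (3,4):dx=+6,dy=+9->C; (3,5):dx=+7,dy=+2->C; (3,6):dx=+1,dy=+5->C
  (4,5):dx=+1,dy=-7->D; (4,6):dx=-5,dy=-4->C; (5,6):dx=-6,dy=+3->D
Step 2: C = 7, D = 8, total pairs = 15.
Step 3: tau = (C - D)/(n(n-1)/2) = (7 - 8)/15 = -0.066667.
Step 4: Exact two-sided p-value (enumerate n! = 720 permutations of y under H0): p = 1.000000.
Step 5: alpha = 0.05. fail to reject H0.

tau_b = -0.0667 (C=7, D=8), p = 1.000000, fail to reject H0.


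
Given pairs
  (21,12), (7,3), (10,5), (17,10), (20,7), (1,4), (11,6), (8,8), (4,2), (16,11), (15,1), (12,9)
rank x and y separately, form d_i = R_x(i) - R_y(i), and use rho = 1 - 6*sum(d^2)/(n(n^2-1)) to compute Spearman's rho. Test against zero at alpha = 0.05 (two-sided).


Step 1: Rank x and y separately (midranks; no ties here).
rank(x): 21->12, 7->3, 10->5, 17->10, 20->11, 1->1, 11->6, 8->4, 4->2, 16->9, 15->8, 12->7
rank(y): 12->12, 3->3, 5->5, 10->10, 7->7, 4->4, 6->6, 8->8, 2->2, 11->11, 1->1, 9->9
Step 2: d_i = R_x(i) - R_y(i); compute d_i^2.
  (12-12)^2=0, (3-3)^2=0, (5-5)^2=0, (10-10)^2=0, (11-7)^2=16, (1-4)^2=9, (6-6)^2=0, (4-8)^2=16, (2-2)^2=0, (9-11)^2=4, (8-1)^2=49, (7-9)^2=4
sum(d^2) = 98.
Step 3: rho = 1 - 6*98 / (12*(12^2 - 1)) = 1 - 588/1716 = 0.657343.
Step 4: Under H0, t = rho * sqrt((n-2)/(1-rho^2)) = 2.7584 ~ t(10).
Step 5: Two-sided p-value from the t-distribution with 10 df = 0.020185.
Step 6: alpha = 0.05. reject H0.

rho = 0.6573, p = 0.020185, reject H0 at alpha = 0.05.


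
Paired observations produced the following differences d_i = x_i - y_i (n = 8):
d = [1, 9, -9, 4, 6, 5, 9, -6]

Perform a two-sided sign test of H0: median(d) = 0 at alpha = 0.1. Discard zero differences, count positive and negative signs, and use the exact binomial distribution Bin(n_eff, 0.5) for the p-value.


Step 1: Discard zero differences. Original n = 8; n_eff = number of nonzero differences = 8.
Nonzero differences (with sign): +1, +9, -9, +4, +6, +5, +9, -6
Step 2: Count signs: positive = 6, negative = 2.
Step 3: Under H0: P(positive) = 0.5, so the number of positives S ~ Bin(8, 0.5).
Step 4: Two-sided exact p-value = sum of Bin(8,0.5) probabilities at or below the observed probability = 0.289062.
Step 5: alpha = 0.1. fail to reject H0.

n_eff = 8, pos = 6, neg = 2, p = 0.289062, fail to reject H0.


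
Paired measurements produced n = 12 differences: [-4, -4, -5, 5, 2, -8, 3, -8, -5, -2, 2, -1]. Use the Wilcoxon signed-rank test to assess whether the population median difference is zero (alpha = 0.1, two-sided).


Step 1: Drop any zero differences (none here) and take |d_i|.
|d| = [4, 4, 5, 5, 2, 8, 3, 8, 5, 2, 2, 1]
Step 2: Midrank |d_i| (ties get averaged ranks).
ranks: |4|->6.5, |4|->6.5, |5|->9, |5|->9, |2|->3, |8|->11.5, |3|->5, |8|->11.5, |5|->9, |2|->3, |2|->3, |1|->1
Step 3: Attach original signs; sum ranks with positive sign and with negative sign.
W+ = 9 + 3 + 5 + 3 = 20
W- = 6.5 + 6.5 + 9 + 11.5 + 11.5 + 9 + 3 + 1 = 58
(Check: W+ + W- = 78 should equal n(n+1)/2 = 78.)
Step 4: Test statistic W = min(W+, W-) = 20.
Step 5: Ties in |d|, so use the tie-corrected normal approximation.
        E[W] = n(n+1)/4 = 12*13/4 = 39.
        Tie groups: |d|=2 (t=3), |d|=4 (t=2), |d|=5 (t=3), |d|=8 (t=2); sum(t^3 - t) = 60.
        Var[W] = n(n+1)(2n+1)/24 - sum(t^3-t)/48 = 3900/24 - 60/48 = 161.25.
        z = (W - E[W]) / sqrt(Var[W]) = (20 - 39) / 12.6984 = -1.4962.
        Two-sided p = 2*Phi(z) = 0.134589.
Step 6: alpha = 0.1. fail to reject H0.

W+ = 20, W- = 58, W = min = 20, p = 0.134589, fail to reject H0.


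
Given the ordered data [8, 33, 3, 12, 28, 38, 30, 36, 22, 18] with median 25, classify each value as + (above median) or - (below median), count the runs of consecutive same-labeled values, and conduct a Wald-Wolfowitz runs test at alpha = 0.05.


Step 1: Compute median = 25; label A = above, B = below.
Labels in order: BABBAAAABB  (n_A = 5, n_B = 5)
Step 2: Count runs R = 5.
Step 3: Under H0 (random ordering), E[R] = 2*n_A*n_B/(n_A+n_B) + 1 = 2*5*5/10 + 1 = 6.0000.
        Var[R] = 2*n_A*n_B*(2*n_A*n_B - n_A - n_B) / ((n_A+n_B)^2 * (n_A+n_B-1)) = 2000/900 = 2.2222.
        SD[R] = 1.4907.
Step 4: Continuity-corrected z = (R + 0.5 - E[R]) / SD[R] = (5 + 0.5 - 6.0000) / 1.4907 = -0.3354.
Step 5: Two-sided p-value via normal approximation = 2*(1 - Phi(|z|)) = 0.737316.
Step 6: alpha = 0.05. fail to reject H0.

R = 5, z = -0.3354, p = 0.737316, fail to reject H0.


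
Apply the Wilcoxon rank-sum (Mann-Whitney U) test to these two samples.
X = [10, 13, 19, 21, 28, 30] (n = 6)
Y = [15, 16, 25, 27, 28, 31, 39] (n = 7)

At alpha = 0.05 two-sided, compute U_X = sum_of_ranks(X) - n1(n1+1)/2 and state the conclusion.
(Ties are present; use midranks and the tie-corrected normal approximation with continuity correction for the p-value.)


Step 1: Combine and sort all 13 observations; assign midranks.
sorted (value, group): (10,X), (13,X), (15,Y), (16,Y), (19,X), (21,X), (25,Y), (27,Y), (28,X), (28,Y), (30,X), (31,Y), (39,Y)
ranks: 10->1, 13->2, 15->3, 16->4, 19->5, 21->6, 25->7, 27->8, 28->9.5, 28->9.5, 30->11, 31->12, 39->13
Step 2: Rank sum for X: R1 = 1 + 2 + 5 + 6 + 9.5 + 11 = 34.5.
Step 3: U_X = R1 - n1(n1+1)/2 = 34.5 - 6*7/2 = 34.5 - 21 = 13.5.
       U_Y = n1*n2 - U_X = 42 - 13.5 = 28.5.
Step 4: Ties are present, so use the tie-corrected normal approximation (with continuity correction) for the p-value.
Step 5: p-value = 0.316645; compare to alpha = 0.05. fail to reject H0.

U_X = 13.5, p = 0.316645, fail to reject H0 at alpha = 0.05.


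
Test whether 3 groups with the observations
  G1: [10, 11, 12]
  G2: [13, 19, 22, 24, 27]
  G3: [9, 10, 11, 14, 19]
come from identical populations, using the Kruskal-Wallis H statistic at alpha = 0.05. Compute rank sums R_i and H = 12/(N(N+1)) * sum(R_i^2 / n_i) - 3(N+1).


Step 1: Combine all N = 13 observations and assign midranks.
sorted (value, group, rank): (9,G3,1), (10,G1,2.5), (10,G3,2.5), (11,G1,4.5), (11,G3,4.5), (12,G1,6), (13,G2,7), (14,G3,8), (19,G2,9.5), (19,G3,9.5), (22,G2,11), (24,G2,12), (27,G2,13)
Step 2: Sum ranks within each group.
R_1 = 13 (n_1 = 3)
R_2 = 52.5 (n_2 = 5)
R_3 = 25.5 (n_3 = 5)
Step 3: H = 12/(N(N+1)) * sum(R_i^2/n_i) - 3(N+1)
     = 12/(13*14) * (13^2/3 + 52.5^2/5 + 25.5^2/5) - 3*14
     = 0.065934 * 737.633 - 42
     = 6.635165.
Step 4: Ties present; correction factor C = 1 - 18/(13^3 - 13) = 0.991758. Corrected H = 6.635165 / 0.991758 = 6.690305.
Step 5: Under H0, H ~ chi^2(2); p-value = 0.035255.
Step 6: alpha = 0.05. reject H0.

H = 6.6903, df = 2, p = 0.035255, reject H0.


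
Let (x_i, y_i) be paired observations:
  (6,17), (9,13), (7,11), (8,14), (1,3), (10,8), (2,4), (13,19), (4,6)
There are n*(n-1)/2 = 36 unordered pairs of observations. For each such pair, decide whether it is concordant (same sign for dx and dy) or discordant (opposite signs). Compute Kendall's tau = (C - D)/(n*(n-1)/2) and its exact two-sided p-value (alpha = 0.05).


Step 1: Enumerate the 36 unordered pairs (i,j) with i<j and classify each by sign(x_j-x_i) * sign(y_j-y_i).
  (1,2):dx=+3,dy=-4->D; (1,3):dx=+1,dy=-6->D; (1,4):dx=+2,dy=-3->D; (1,5):dx=-5,dy=-14->C
  (1,6):dx=+4,dy=-9->D; (1,7):dx=-4,dy=-13->C; (1,8):dx=+7,dy=+2->C; (1,9):dx=-2,dy=-11->C
  (2,3):dx=-2,dy=-2->C; (2,4):dx=-1,dy=+1->D; (2,5):dx=-8,dy=-10->C; (2,6):dx=+1,dy=-5->D
  (2,7):dx=-7,dy=-9->C; (2,8):dx=+4,dy=+6->C; (2,9):dx=-5,dy=-7->C; (3,4):dx=+1,dy=+3->C
  (3,5):dx=-6,dy=-8->C; (3,6):dx=+3,dy=-3->D; (3,7):dx=-5,dy=-7->C; (3,8):dx=+6,dy=+8->C
  (3,9):dx=-3,dy=-5->C; (4,5):dx=-7,dy=-11->C; (4,6):dx=+2,dy=-6->D; (4,7):dx=-6,dy=-10->C
  (4,8):dx=+5,dy=+5->C; (4,9):dx=-4,dy=-8->C; (5,6):dx=+9,dy=+5->C; (5,7):dx=+1,dy=+1->C
  (5,8):dx=+12,dy=+16->C; (5,9):dx=+3,dy=+3->C; (6,7):dx=-8,dy=-4->C; (6,8):dx=+3,dy=+11->C
  (6,9):dx=-6,dy=-2->C; (7,8):dx=+11,dy=+15->C; (7,9):dx=+2,dy=+2->C; (8,9):dx=-9,dy=-13->C
Step 2: C = 28, D = 8, total pairs = 36.
Step 3: tau = (C - D)/(n(n-1)/2) = (28 - 8)/36 = 0.555556.
Step 4: Exact two-sided p-value (enumerate n! = 362880 permutations of y under H0): p = 0.044615.
Step 5: alpha = 0.05. reject H0.

tau_b = 0.5556 (C=28, D=8), p = 0.044615, reject H0.


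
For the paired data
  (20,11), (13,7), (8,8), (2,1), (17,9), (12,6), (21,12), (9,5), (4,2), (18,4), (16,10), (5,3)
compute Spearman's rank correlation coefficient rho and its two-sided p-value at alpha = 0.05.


Step 1: Rank x and y separately (midranks; no ties here).
rank(x): 20->11, 13->7, 8->4, 2->1, 17->9, 12->6, 21->12, 9->5, 4->2, 18->10, 16->8, 5->3
rank(y): 11->11, 7->7, 8->8, 1->1, 9->9, 6->6, 12->12, 5->5, 2->2, 4->4, 10->10, 3->3
Step 2: d_i = R_x(i) - R_y(i); compute d_i^2.
  (11-11)^2=0, (7-7)^2=0, (4-8)^2=16, (1-1)^2=0, (9-9)^2=0, (6-6)^2=0, (12-12)^2=0, (5-5)^2=0, (2-2)^2=0, (10-4)^2=36, (8-10)^2=4, (3-3)^2=0
sum(d^2) = 56.
Step 3: rho = 1 - 6*56 / (12*(12^2 - 1)) = 1 - 336/1716 = 0.804196.
Step 4: Under H0, t = rho * sqrt((n-2)/(1-rho^2)) = 4.2787 ~ t(10).
Step 5: Two-sided p-value from the t-distribution with 10 df = 0.001615.
Step 6: alpha = 0.05. reject H0.

rho = 0.8042, p = 0.001615, reject H0 at alpha = 0.05.
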